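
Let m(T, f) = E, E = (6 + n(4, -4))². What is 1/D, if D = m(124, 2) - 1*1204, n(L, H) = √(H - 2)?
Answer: -I/(12*√6 + 1174*I) ≈ -0.00085125 - 2.1313e-5*I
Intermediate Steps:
n(L, H) = √(-2 + H)
E = (6 + I*√6)² (E = (6 + √(-2 - 4))² = (6 + √(-6))² = (6 + I*√6)² ≈ 30.0 + 29.394*I)
m(T, f) = (6 + I*√6)²
D = -1204 + (6 + I*√6)² (D = (6 + I*√6)² - 1*1204 = (6 + I*√6)² - 1204 = -1204 + (6 + I*√6)² ≈ -1174.0 + 29.394*I)
1/D = 1/(-1174 + 12*I*√6)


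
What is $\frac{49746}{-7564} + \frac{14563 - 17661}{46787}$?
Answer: $- \frac{19269667}{2900794} \approx -6.6429$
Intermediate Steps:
$\frac{49746}{-7564} + \frac{14563 - 17661}{46787} = 49746 \left(- \frac{1}{7564}\right) + \left(14563 - 17661\right) \frac{1}{46787} = - \frac{24873}{3782} - \frac{3098}{46787} = - \frac{19269667}{2900794}$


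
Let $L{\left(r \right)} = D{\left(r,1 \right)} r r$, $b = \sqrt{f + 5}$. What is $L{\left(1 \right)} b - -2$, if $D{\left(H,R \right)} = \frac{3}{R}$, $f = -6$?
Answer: $2 + 3 i \approx 2.0 + 3.0 i$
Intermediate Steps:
$b = i$ ($b = \sqrt{-6 + 5} = \sqrt{-1} = i \approx 1.0 i$)
$L{\left(r \right)} = 3 r^{2}$ ($L{\left(r \right)} = \frac{3}{1} r r = 3 \cdot 1 r r = 3 r r = 3 r^{2}$)
$L{\left(1 \right)} b - -2 = 3 \cdot 1^{2} i - -2 = 3 \cdot 1 i + \left(-1 + 3\right) = 3 i + 2 = 2 + 3 i$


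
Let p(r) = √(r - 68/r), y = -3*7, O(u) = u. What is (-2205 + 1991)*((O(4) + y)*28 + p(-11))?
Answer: 101864 - 214*I*√583/11 ≈ 1.0186e+5 - 469.74*I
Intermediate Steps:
y = -21
(-2205 + 1991)*((O(4) + y)*28 + p(-11)) = (-2205 + 1991)*((4 - 21)*28 + √(-11 - 68/(-11))) = -214*(-17*28 + √(-11 - 68*(-1/11))) = -214*(-476 + √(-11 + 68/11)) = -214*(-476 + √(-53/11)) = -214*(-476 + I*√583/11) = 101864 - 214*I*√583/11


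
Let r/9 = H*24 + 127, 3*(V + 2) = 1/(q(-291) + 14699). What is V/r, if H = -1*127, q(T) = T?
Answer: 86447/1136315736 ≈ 7.6077e-5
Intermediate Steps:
V = -86447/43224 (V = -2 + 1/(3*(-291 + 14699)) = -2 + (⅓)/14408 = -2 + (⅓)*(1/14408) = -2 + 1/43224 = -86447/43224 ≈ -2.0000)
H = -127
r = -26289 (r = 9*(-127*24 + 127) = 9*(-3048 + 127) = 9*(-2921) = -26289)
V/r = -86447/43224/(-26289) = -86447/43224*(-1/26289) = 86447/1136315736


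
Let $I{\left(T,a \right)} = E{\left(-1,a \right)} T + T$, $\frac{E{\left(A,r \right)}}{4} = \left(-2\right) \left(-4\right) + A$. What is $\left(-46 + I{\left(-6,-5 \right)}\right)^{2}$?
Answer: $48400$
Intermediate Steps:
$E{\left(A,r \right)} = 32 + 4 A$ ($E{\left(A,r \right)} = 4 \left(\left(-2\right) \left(-4\right) + A\right) = 4 \left(8 + A\right) = 32 + 4 A$)
$I{\left(T,a \right)} = 29 T$ ($I{\left(T,a \right)} = \left(32 + 4 \left(-1\right)\right) T + T = \left(32 - 4\right) T + T = 28 T + T = 29 T$)
$\left(-46 + I{\left(-6,-5 \right)}\right)^{2} = \left(-46 + 29 \left(-6\right)\right)^{2} = \left(-46 - 174\right)^{2} = \left(-220\right)^{2} = 48400$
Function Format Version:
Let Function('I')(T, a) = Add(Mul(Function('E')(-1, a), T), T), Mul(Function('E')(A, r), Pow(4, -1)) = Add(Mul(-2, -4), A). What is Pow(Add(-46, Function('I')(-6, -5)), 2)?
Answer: 48400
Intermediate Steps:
Function('E')(A, r) = Add(32, Mul(4, A)) (Function('E')(A, r) = Mul(4, Add(Mul(-2, -4), A)) = Mul(4, Add(8, A)) = Add(32, Mul(4, A)))
Function('I')(T, a) = Mul(29, T) (Function('I')(T, a) = Add(Mul(Add(32, Mul(4, -1)), T), T) = Add(Mul(Add(32, -4), T), T) = Add(Mul(28, T), T) = Mul(29, T))
Pow(Add(-46, Function('I')(-6, -5)), 2) = Pow(Add(-46, Mul(29, -6)), 2) = Pow(Add(-46, -174), 2) = Pow(-220, 2) = 48400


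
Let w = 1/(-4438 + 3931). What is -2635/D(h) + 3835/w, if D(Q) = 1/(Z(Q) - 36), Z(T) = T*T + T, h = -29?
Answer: -3989105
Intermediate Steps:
w = -1/507 (w = 1/(-507) = -1/507 ≈ -0.0019724)
Z(T) = T + T² (Z(T) = T² + T = T + T²)
D(Q) = 1/(-36 + Q*(1 + Q)) (D(Q) = 1/(Q*(1 + Q) - 36) = 1/(-36 + Q*(1 + Q)))
-2635/D(h) + 3835/w = -(-94860 - 76415*(1 - 29)) + 3835/(-1/507) = -2635/(1/(-36 - 29*(-28))) + 3835*(-507) = -2635/(1/(-36 + 812)) - 1944345 = -2635/(1/776) - 1944345 = -2635/1/776 - 1944345 = -2635*776 - 1944345 = -2044760 - 1944345 = -3989105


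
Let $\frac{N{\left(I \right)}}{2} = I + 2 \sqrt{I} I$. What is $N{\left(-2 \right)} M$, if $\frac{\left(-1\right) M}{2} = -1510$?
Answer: $-12080 - 24160 i \sqrt{2} \approx -12080.0 - 34167.0 i$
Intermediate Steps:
$N{\left(I \right)} = 2 I + 4 I^{\frac{3}{2}}$ ($N{\left(I \right)} = 2 \left(I + 2 \sqrt{I} I\right) = 2 \left(I + 2 I^{\frac{3}{2}}\right) = 2 I + 4 I^{\frac{3}{2}}$)
$M = 3020$ ($M = \left(-2\right) \left(-1510\right) = 3020$)
$N{\left(-2 \right)} M = \left(2 \left(-2\right) + 4 \left(-2\right)^{\frac{3}{2}}\right) 3020 = \left(-4 + 4 \left(- 2 i \sqrt{2}\right)\right) 3020 = \left(-4 - 8 i \sqrt{2}\right) 3020 = -12080 - 24160 i \sqrt{2}$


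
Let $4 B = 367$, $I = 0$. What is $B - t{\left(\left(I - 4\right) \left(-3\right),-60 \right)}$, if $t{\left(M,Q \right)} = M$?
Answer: $\frac{319}{4} \approx 79.75$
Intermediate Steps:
$B = \frac{367}{4}$ ($B = \frac{1}{4} \cdot 367 = \frac{367}{4} \approx 91.75$)
$B - t{\left(\left(I - 4\right) \left(-3\right),-60 \right)} = \frac{367}{4} - \left(0 - 4\right) \left(-3\right) = \frac{367}{4} - \left(-4\right) \left(-3\right) = \frac{367}{4} - 12 = \frac{319}{4}$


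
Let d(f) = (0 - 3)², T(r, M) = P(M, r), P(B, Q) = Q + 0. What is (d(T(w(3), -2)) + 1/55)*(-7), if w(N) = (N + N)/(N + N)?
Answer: -3472/55 ≈ -63.127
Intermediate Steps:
w(N) = 1 (w(N) = (2*N)/((2*N)) = (2*N)*(1/(2*N)) = 1)
P(B, Q) = Q
T(r, M) = r
d(f) = 9 (d(f) = (-3)² = 9)
(d(T(w(3), -2)) + 1/55)*(-7) = (9 + 1/55)*(-7) = (496/55)*(-7) = -3472/55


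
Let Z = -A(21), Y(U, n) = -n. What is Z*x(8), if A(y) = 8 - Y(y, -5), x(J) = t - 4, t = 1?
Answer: 9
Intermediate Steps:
x(J) = -3 (x(J) = 1 - 4 = -3)
A(y) = 3 (A(y) = 8 - (-1)*(-5) = 8 - 1*5 = 8 - 5 = 3)
Z = -3 (Z = -1*3 = -3)
Z*x(8) = -3*(-3) = 9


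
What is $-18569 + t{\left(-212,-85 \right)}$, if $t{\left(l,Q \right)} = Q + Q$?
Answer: $-18739$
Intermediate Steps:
$t{\left(l,Q \right)} = 2 Q$
$-18569 + t{\left(-212,-85 \right)} = -18569 + 2 \left(-85\right) = -18569 - 170 = -18739$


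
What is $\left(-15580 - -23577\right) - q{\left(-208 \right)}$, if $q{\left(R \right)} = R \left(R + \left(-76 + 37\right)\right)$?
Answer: $-43379$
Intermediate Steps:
$q{\left(R \right)} = R \left(-39 + R\right)$ ($q{\left(R \right)} = R \left(R - 39\right) = R \left(-39 + R\right)$)
$\left(-15580 - -23577\right) - q{\left(-208 \right)} = \left(-15580 - -23577\right) - - 208 \left(-39 - 208\right) = \left(-15580 + 23577\right) - \left(-208\right) \left(-247\right) = 7997 - 51376 = -43379$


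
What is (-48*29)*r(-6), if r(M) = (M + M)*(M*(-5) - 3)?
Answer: 451008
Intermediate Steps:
r(M) = 2*M*(-3 - 5*M) (r(M) = (2*M)*(-5*M - 3) = (2*M)*(-3 - 5*M) = 2*M*(-3 - 5*M))
(-48*29)*r(-6) = (-48*29)*(-2*(-6)*(3 + 5*(-6))) = -(-2784)*(-6)*(3 - 30) = -(-2784)*(-6)*(-27) = -1392*(-324) = 451008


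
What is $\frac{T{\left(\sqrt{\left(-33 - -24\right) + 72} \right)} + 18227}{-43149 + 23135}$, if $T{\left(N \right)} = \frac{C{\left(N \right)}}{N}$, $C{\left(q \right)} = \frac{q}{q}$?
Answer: $- \frac{18227}{20014} - \frac{\sqrt{7}}{420294} \approx -0.91072$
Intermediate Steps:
$C{\left(q \right)} = 1$
$T{\left(N \right)} = \frac{1}{N}$ ($T{\left(N \right)} = 1 \frac{1}{N} = \frac{1}{N}$)
$\frac{T{\left(\sqrt{\left(-33 - -24\right) + 72} \right)} + 18227}{-43149 + 23135} = \frac{\frac{1}{\sqrt{\left(-33 - -24\right) + 72}} + 18227}{-43149 + 23135} = \frac{\frac{1}{\sqrt{\left(-33 + 24\right) + 72}} + 18227}{-20014} = \left(\frac{1}{\sqrt{-9 + 72}} + 18227\right) \left(- \frac{1}{20014}\right) = \left(\frac{1}{\sqrt{63}} + 18227\right) \left(- \frac{1}{20014}\right) = \left(\frac{1}{3 \sqrt{7}} + 18227\right) \left(- \frac{1}{20014}\right) = \left(\frac{\sqrt{7}}{21} + 18227\right) \left(- \frac{1}{20014}\right) = \left(18227 + \frac{\sqrt{7}}{21}\right) \left(- \frac{1}{20014}\right) = - \frac{18227}{20014} - \frac{\sqrt{7}}{420294}$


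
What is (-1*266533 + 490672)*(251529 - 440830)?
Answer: -42429736839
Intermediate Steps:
(-1*266533 + 490672)*(251529 - 440830) = (-266533 + 490672)*(-189301) = 224139*(-189301) = -42429736839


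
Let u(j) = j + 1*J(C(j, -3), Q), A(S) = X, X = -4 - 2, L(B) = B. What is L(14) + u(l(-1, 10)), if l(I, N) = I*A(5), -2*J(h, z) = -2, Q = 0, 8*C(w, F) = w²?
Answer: 21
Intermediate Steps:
C(w, F) = w²/8
J(h, z) = 1 (J(h, z) = -½*(-2) = 1)
X = -6
A(S) = -6
l(I, N) = -6*I (l(I, N) = I*(-6) = -6*I)
u(j) = 1 + j (u(j) = j + 1*1 = j + 1 = 1 + j)
L(14) + u(l(-1, 10)) = 14 + (1 - 6*(-1)) = 14 + (1 + 6) = 14 + 7 = 21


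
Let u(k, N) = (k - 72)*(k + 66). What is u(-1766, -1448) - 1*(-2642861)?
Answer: 5767461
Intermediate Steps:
u(k, N) = (-72 + k)*(66 + k)
u(-1766, -1448) - 1*(-2642861) = (-4752 + (-1766)² - 6*(-1766)) - 1*(-2642861) = (-4752 + 3118756 + 10596) + 2642861 = 3124600 + 2642861 = 5767461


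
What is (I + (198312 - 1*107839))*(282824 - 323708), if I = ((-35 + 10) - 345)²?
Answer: -9295917732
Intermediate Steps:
I = 136900 (I = (-25 - 345)² = (-370)² = 136900)
(I + (198312 - 1*107839))*(282824 - 323708) = (136900 + (198312 - 1*107839))*(282824 - 323708) = (136900 + (198312 - 107839))*(-40884) = (136900 + 90473)*(-40884) = 227373*(-40884) = -9295917732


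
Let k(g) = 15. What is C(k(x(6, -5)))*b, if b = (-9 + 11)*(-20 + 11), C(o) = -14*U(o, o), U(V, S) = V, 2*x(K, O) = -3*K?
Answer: 3780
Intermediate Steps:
x(K, O) = -3*K/2 (x(K, O) = (-3*K)/2 = -3*K/2)
C(o) = -14*o
b = -18 (b = 2*(-9) = -18)
C(k(x(6, -5)))*b = -14*15*(-18) = -210*(-18) = 3780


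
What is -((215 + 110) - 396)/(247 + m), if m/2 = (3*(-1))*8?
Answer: 71/199 ≈ 0.35678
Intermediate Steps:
m = -48 (m = 2*((3*(-1))*8) = 2*(-3*8) = 2*(-24) = -48)
-((215 + 110) - 396)/(247 + m) = -((215 + 110) - 396)/(247 - 48) = -(325 - 396)/199 = -(-71)/199 = -1*(-71/199) = 71/199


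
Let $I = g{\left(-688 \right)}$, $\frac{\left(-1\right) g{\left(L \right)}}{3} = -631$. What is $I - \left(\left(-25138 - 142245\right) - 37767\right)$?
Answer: $207043$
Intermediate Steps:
$g{\left(L \right)} = 1893$ ($g{\left(L \right)} = \left(-3\right) \left(-631\right) = 1893$)
$I = 1893$
$I - \left(\left(-25138 - 142245\right) - 37767\right) = 1893 - \left(\left(-25138 - 142245\right) - 37767\right) = 1893 - \left(-167383 - 37767\right) = 1893 - -205150 = 1893 + 205150 = 207043$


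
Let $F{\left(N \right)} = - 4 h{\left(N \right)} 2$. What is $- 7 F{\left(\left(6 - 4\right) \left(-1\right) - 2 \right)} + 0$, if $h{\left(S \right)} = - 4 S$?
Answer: $896$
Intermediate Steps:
$F{\left(N \right)} = 32 N$ ($F{\left(N \right)} = - 4 \left(- 4 N\right) 2 = 16 N 2 = 32 N$)
$- 7 F{\left(\left(6 - 4\right) \left(-1\right) - 2 \right)} + 0 = - 7 \cdot 32 \left(\left(6 - 4\right) \left(-1\right) - 2\right) + 0 = - 7 \cdot 32 \left(2 \left(-1\right) - 2\right) + 0 = - 7 \cdot 32 \left(-2 - 2\right) + 0 = - 7 \cdot 32 \left(-4\right) + 0 = \left(-7\right) \left(-128\right) + 0 = 896 + 0 = 896$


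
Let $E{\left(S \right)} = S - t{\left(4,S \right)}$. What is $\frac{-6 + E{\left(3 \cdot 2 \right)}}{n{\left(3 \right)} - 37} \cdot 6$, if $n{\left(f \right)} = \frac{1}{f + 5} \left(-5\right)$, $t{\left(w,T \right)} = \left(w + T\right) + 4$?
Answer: $\frac{96}{43} \approx 2.2326$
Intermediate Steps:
$t{\left(w,T \right)} = 4 + T + w$ ($t{\left(w,T \right)} = \left(T + w\right) + 4 = 4 + T + w$)
$n{\left(f \right)} = - \frac{5}{5 + f}$ ($n{\left(f \right)} = \frac{1}{5 + f} \left(-5\right) = - \frac{5}{5 + f}$)
$E{\left(S \right)} = -8$ ($E{\left(S \right)} = S - \left(4 + S + 4\right) = S - \left(8 + S\right) = -8$)
$\frac{-6 + E{\left(3 \cdot 2 \right)}}{n{\left(3 \right)} - 37} \cdot 6 = \frac{-6 - 8}{- \frac{5}{5 + 3} - 37} \cdot 6 = - \frac{14}{- \frac{5}{8} - 37} \cdot 6 = - \frac{14}{- \frac{301}{8}} \cdot 6 = \left(-14\right) \left(- \frac{8}{301}\right) 6 = \frac{16}{43} \cdot 6 = \frac{96}{43}$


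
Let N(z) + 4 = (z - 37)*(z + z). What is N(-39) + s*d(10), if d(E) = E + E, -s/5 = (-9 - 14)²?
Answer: -46976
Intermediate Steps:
N(z) = -4 + 2*z*(-37 + z) (N(z) = -4 + (z - 37)*(z + z) = -4 + (-37 + z)*(2*z) = -4 + 2*z*(-37 + z))
s = -2645 (s = -5*(-9 - 14)² = -5*(-23)² = -5*529 = -2645)
d(E) = 2*E
N(-39) + s*d(10) = (-4 - 74*(-39) + 2*(-39)²) - 5290*10 = (-4 + 2886 + 2*1521) - 2645*20 = (-4 + 2886 + 3042) - 52900 = 5924 - 52900 = -46976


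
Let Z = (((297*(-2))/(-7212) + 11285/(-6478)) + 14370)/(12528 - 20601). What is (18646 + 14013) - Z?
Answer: 513271230445991/15715216647 ≈ 32661.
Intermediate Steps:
Z = -27969971618/15715216647 (Z = ((-594*(-1/7212) + 11285*(-1/6478)) + 14370)/(-8073) = ((99/1202 - 11285/6478) + 14370)*(-1/8073) = (-3230812/1946639 + 14370)*(-1/8073) = (27969971618/1946639)*(-1/8073) = -27969971618/15715216647 ≈ -1.7798)
(18646 + 14013) - Z = (18646 + 14013) - 1*(-27969971618/15715216647) = 32659 + 27969971618/15715216647 = 513271230445991/15715216647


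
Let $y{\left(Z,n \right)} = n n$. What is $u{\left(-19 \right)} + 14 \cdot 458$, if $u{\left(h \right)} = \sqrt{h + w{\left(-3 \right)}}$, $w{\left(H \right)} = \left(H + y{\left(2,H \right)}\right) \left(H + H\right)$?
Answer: $6412 + i \sqrt{55} \approx 6412.0 + 7.4162 i$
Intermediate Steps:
$y{\left(Z,n \right)} = n^{2}$
$w{\left(H \right)} = 2 H \left(H + H^{2}\right)$ ($w{\left(H \right)} = \left(H + H^{2}\right) \left(H + H\right) = \left(H + H^{2}\right) 2 H = 2 H \left(H + H^{2}\right)$)
$u{\left(h \right)} = \sqrt{-36 + h}$ ($u{\left(h \right)} = \sqrt{h + 2 \left(-3\right)^{2} \left(1 - 3\right)} = \sqrt{h + 2 \cdot 9 \left(-2\right)} = \sqrt{h - 36} = \sqrt{-36 + h}$)
$u{\left(-19 \right)} + 14 \cdot 458 = \sqrt{-36 - 19} + 14 \cdot 458 = \sqrt{-55} + 6412 = i \sqrt{55} + 6412 = 6412 + i \sqrt{55}$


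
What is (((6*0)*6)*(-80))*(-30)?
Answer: 0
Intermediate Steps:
(((6*0)*6)*(-80))*(-30) = ((0*6)*(-80))*(-30) = (0*(-80))*(-30) = 0*(-30) = 0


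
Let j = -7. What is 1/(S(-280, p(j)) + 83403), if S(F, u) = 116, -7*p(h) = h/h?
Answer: 1/83519 ≈ 1.1973e-5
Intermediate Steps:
p(h) = -⅐ (p(h) = -h/(7*h) = -⅐*1 = -⅐)
1/(S(-280, p(j)) + 83403) = 1/(116 + 83403) = 1/83519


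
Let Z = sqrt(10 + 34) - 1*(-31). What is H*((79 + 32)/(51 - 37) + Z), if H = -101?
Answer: -55045/14 - 202*sqrt(11) ≈ -4601.7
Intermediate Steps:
Z = 31 + 2*sqrt(11) (Z = sqrt(44) + 31 = 2*sqrt(11) + 31 = 31 + 2*sqrt(11) ≈ 37.633)
H*((79 + 32)/(51 - 37) + Z) = -101*((79 + 32)/(51 - 37) + (31 + 2*sqrt(11))) = -101*(111/14 + (31 + 2*sqrt(11))) = -101*(545/14 + 2*sqrt(11)) = -55045/14 - 202*sqrt(11)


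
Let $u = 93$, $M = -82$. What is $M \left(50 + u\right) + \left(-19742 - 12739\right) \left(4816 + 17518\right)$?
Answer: $-725442380$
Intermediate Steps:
$M \left(50 + u\right) + \left(-19742 - 12739\right) \left(4816 + 17518\right) = - 82 \left(50 + 93\right) + \left(-19742 - 12739\right) \left(4816 + 17518\right) = \left(-82\right) 143 - 725430654 = -11726 - 725430654 = -725442380$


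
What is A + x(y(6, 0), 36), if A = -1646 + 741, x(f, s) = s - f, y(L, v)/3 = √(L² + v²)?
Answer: -887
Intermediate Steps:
y(L, v) = 3*√(L² + v²)
A = -905
A + x(y(6, 0), 36) = -905 + (36 - 3*√(6² + 0²)) = -905 + (36 - 3*√(36 + 0)) = -905 + (36 - 3*√36) = -905 + (36 - 3*6) = -905 + (36 - 1*18) = -905 + (36 - 18) = -905 + 18 = -887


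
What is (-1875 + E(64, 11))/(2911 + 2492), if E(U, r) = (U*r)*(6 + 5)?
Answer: 5869/5403 ≈ 1.0862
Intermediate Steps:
E(U, r) = 11*U*r (E(U, r) = (U*r)*11 = 11*U*r)
(-1875 + E(64, 11))/(2911 + 2492) = (-1875 + 11*64*11)/(2911 + 2492) = (-1875 + 7744)/5403 = 5869*(1/5403) = 5869/5403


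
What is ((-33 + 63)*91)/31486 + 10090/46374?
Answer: 1220590/4011351 ≈ 0.30428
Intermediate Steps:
((-33 + 63)*91)/31486 + 10090/46374 = (30*91)*(1/31486) + 10090*(1/46374) = 2730*(1/31486) + 5045/23187 = 15/173 + 5045/23187 = 1220590/4011351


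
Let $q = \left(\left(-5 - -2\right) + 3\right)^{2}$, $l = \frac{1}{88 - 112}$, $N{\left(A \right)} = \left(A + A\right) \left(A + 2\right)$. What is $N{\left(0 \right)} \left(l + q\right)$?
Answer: $0$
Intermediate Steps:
$N{\left(A \right)} = 2 A \left(2 + A\right)$
$l = - \frac{1}{24}$ ($l = \frac{1}{-24} = - \frac{1}{24} \approx -0.041667$)
$q = 0$ ($q = \left(\left(-5 + 2\right) + 3\right)^{2} = \left(-3 + 3\right)^{2} = 0^{2} = 0$)
$N{\left(0 \right)} \left(l + q\right) = 2 \cdot 0 \left(2 + 0\right) \left(- \frac{1}{24} + 0\right) = 2 \cdot 0 \cdot 2 \left(- \frac{1}{24}\right) = 0 \left(- \frac{1}{24}\right) = 0$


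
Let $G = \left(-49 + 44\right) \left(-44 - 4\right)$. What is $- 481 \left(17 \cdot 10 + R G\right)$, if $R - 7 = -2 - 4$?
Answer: $-197210$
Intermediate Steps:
$R = 1$ ($R = 7 - 6 = 1$)
$G = 240$ ($G = \left(-5\right) \left(-48\right) = 240$)
$- 481 \left(17 \cdot 10 + R G\right) = - 481 \left(17 \cdot 10 + 1 \cdot 240\right) = - 481 \left(170 + 240\right) = \left(-481\right) 410 = -197210$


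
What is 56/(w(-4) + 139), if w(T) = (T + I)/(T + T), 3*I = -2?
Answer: 672/1675 ≈ 0.40119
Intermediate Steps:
I = -⅔ (I = (⅓)*(-2) = -⅔ ≈ -0.66667)
w(T) = (-⅔ + T)/(2*T) (w(T) = (T - ⅔)/(T + T) = (-⅔ + T)/((2*T)) = (-⅔ + T)*(1/(2*T)) = (-⅔ + T)/(2*T))
56/(w(-4) + 139) = 56/((⅙)*(-2 + 3*(-4))/(-4) + 139) = 56/((⅙)*(-¼)*(-2 - 12) + 139) = 56/((⅙)*(-¼)*(-14) + 139) = 56/(7/12 + 139) = 56/(1675/12) = 56*(12/1675) = 672/1675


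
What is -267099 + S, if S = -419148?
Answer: -686247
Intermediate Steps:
-267099 + S = -267099 - 419148 = -686247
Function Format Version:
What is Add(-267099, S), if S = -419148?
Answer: -686247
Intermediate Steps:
Add(-267099, S) = Add(-267099, -419148) = -686247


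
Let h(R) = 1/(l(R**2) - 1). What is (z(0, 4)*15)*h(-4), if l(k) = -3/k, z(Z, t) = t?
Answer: -960/19 ≈ -50.526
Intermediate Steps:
h(R) = 1/(-1 - 3/R**2) (h(R) = 1/(-3/R**2 - 1) = 1/(-1 - 3/R**2))
(z(0, 4)*15)*h(-4) = (4*15)*(-1*(-4)**2/(3 + (-4)**2)) = 60*(-1*16/(3 + 16)) = 60*(-1*16/19) = 60*(-1*16*1/19) = 60*(-16/19) = -960/19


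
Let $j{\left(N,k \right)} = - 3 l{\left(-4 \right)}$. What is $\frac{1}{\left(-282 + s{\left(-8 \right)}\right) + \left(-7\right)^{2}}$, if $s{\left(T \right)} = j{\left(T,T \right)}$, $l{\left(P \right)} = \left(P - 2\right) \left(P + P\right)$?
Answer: $- \frac{1}{377} \approx -0.0026525$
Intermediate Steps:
$l{\left(P \right)} = 2 P \left(-2 + P\right)$ ($l{\left(P \right)} = \left(P - 2\right) 2 P = \left(-2 + P\right) 2 P = 2 P \left(-2 + P\right)$)
$j{\left(N,k \right)} = -144$ ($j{\left(N,k \right)} = - 3 \cdot 2 \left(-4\right) \left(-2 - 4\right) = - 3 \cdot 2 \left(-4\right) \left(-6\right) = \left(-3\right) 48 = -144$)
$s{\left(T \right)} = -144$
$\frac{1}{\left(-282 + s{\left(-8 \right)}\right) + \left(-7\right)^{2}} = \frac{1}{\left(-282 - 144\right) + \left(-7\right)^{2}} = \frac{1}{-426 + 49} = \frac{1}{-377} = - \frac{1}{377}$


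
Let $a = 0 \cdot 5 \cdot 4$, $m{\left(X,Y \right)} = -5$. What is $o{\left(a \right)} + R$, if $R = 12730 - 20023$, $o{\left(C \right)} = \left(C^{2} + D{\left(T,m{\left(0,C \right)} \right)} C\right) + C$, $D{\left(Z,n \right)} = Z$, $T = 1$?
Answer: $-7293$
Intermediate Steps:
$a = 0$ ($a = 0 \cdot 4 = 0$)
$o{\left(C \right)} = C^{2} + 2 C$ ($o{\left(C \right)} = \left(C^{2} + 1 C\right) + C = \left(C^{2} + C\right) + C = \left(C + C^{2}\right) + C = C^{2} + 2 C$)
$R = -7293$ ($R = 12730 - 20023 = -7293$)
$o{\left(a \right)} + R = 0 \left(2 + 0\right) - 7293 = 0 \cdot 2 - 7293 = 0 - 7293 = -7293$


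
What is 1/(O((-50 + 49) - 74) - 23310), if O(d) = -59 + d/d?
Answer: -1/23368 ≈ -4.2794e-5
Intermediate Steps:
O(d) = -58 (O(d) = -59 + 1 = -58)
1/(O((-50 + 49) - 74) - 23310) = 1/(-58 - 23310) = 1/(-23368) = -1/23368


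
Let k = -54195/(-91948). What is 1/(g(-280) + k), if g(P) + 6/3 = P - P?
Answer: -91948/129701 ≈ -0.70892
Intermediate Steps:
g(P) = -2 (g(P) = -2 + (P - P) = -2 + 0 = -2)
k = 54195/91948 (k = -54195*(-1/91948) = 54195/91948 ≈ 0.58941)
1/(g(-280) + k) = 1/(-2 + 54195/91948) = 1/(-129701/91948) = -91948/129701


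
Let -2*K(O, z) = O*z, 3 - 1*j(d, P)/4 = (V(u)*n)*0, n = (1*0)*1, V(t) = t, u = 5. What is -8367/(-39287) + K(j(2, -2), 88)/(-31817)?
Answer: 286956375/1249994479 ≈ 0.22957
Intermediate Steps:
n = 0 (n = 0*1 = 0)
j(d, P) = 12 (j(d, P) = 12 - 4*5*0*0 = 12 - 0*0 = 12 - 4*0 = 12 + 0 = 12)
K(O, z) = -O*z/2
-8367/(-39287) + K(j(2, -2), 88)/(-31817) = -8367/(-39287) - ½*12*88/(-31817) = -8367*(-1/39287) - 528*(-1/31817) = 8367/39287 + 528/31817 = 286956375/1249994479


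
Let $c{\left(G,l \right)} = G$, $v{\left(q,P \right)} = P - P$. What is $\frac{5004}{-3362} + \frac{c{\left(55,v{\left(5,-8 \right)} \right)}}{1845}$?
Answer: $- \frac{22067}{15129} \approx -1.4586$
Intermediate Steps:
$v{\left(q,P \right)} = 0$
$\frac{5004}{-3362} + \frac{c{\left(55,v{\left(5,-8 \right)} \right)}}{1845} = \frac{5004}{-3362} + \frac{55}{1845} = 5004 \left(- \frac{1}{3362}\right) + 55 \cdot \frac{1}{1845} = - \frac{2502}{1681} + \frac{11}{369} = - \frac{22067}{15129}$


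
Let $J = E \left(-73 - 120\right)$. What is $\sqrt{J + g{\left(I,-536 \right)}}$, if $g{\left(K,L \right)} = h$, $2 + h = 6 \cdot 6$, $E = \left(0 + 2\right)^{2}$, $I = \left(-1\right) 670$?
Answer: $3 i \sqrt{82} \approx 27.166 i$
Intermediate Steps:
$I = -670$
$E = 4$ ($E = 2^{2} = 4$)
$J = -772$ ($J = 4 \left(-73 - 120\right) = 4 \left(-193\right) = -772$)
$h = 34$ ($h = -2 + 6 \cdot 6 = -2 + 36 = 34$)
$g{\left(K,L \right)} = 34$
$\sqrt{J + g{\left(I,-536 \right)}} = \sqrt{-772 + 34} = \sqrt{-738} = 3 i \sqrt{82}$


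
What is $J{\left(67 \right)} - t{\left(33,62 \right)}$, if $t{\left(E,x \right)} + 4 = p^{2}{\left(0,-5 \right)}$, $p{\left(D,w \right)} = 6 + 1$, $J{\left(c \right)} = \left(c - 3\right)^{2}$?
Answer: $4051$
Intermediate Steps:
$J{\left(c \right)} = \left(-3 + c\right)^{2}$
$p{\left(D,w \right)} = 7$
$t{\left(E,x \right)} = 45$ ($t{\left(E,x \right)} = -4 + 7^{2} = -4 + 49 = 45$)
$J{\left(67 \right)} - t{\left(33,62 \right)} = \left(-3 + 67\right)^{2} - 45 = 64^{2} - 45 = 4096 - 45 = 4051$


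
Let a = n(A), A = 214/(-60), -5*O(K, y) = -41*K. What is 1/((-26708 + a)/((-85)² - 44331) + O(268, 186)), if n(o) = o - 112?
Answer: 222636/489425815 ≈ 0.00045489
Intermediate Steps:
O(K, y) = 41*K/5 (O(K, y) = -(-41)*K/5 = 41*K/5)
A = -107/30 (A = 214*(-1/60) = -107/30 ≈ -3.5667)
n(o) = -112 + o
a = -3467/30 (a = -112 - 107/30 = -3467/30 ≈ -115.57)
1/((-26708 + a)/((-85)² - 44331) + O(268, 186)) = 1/((-26708 - 3467/30)/((-85)² - 44331) + (41/5)*268) = 1/(-804707/(30*(7225 - 44331)) + 10988/5) = 1/(-804707/30/(-37106) + 10988/5) = 1/(-804707/30*(-1/37106) + 10988/5) = 1/(804707/1113180 + 10988/5) = 1/(489425815/222636) = 222636/489425815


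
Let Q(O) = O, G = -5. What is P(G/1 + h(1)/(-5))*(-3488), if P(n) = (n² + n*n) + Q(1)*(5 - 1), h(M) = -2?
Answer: -4039104/25 ≈ -1.6156e+5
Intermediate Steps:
P(n) = 4 + 2*n² (P(n) = (n² + n*n) + 1*(5 - 1) = (n² + n²) + 1*4 = 2*n² + 4 = 4 + 2*n²)
P(G/1 + h(1)/(-5))*(-3488) = (4 + 2*(-5/1 - 2/(-5))²)*(-3488) = (4 + 2*(-5*1 - 2*(-⅕))²)*(-3488) = (4 + 2*(-5 + ⅖)²)*(-3488) = (4 + 2*(-23/5)²)*(-3488) = (4 + 2*(529/25))*(-3488) = (4 + 1058/25)*(-3488) = (1158/25)*(-3488) = -4039104/25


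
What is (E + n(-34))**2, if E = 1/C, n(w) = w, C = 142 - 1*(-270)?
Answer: 196196049/169744 ≈ 1155.8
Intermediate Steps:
C = 412 (C = 142 + 270 = 412)
E = 1/412 ≈ 0.0024272
(E + n(-34))**2 = (1/412 - 34)**2 = (-14007/412)**2 = 196196049/169744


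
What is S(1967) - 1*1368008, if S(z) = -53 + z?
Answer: -1366094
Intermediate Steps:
S(1967) - 1*1368008 = (-53 + 1967) - 1*1368008 = 1914 - 1368008 = -1366094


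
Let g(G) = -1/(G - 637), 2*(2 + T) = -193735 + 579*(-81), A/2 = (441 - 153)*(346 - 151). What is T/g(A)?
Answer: 13437586877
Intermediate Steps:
A = 112320 (A = 2*((441 - 153)*(346 - 151)) = 2*(288*195) = 2*56160 = 112320)
T = -120319 (T = -2 + (-193735 + 579*(-81))/2 = -2 + (-193735 - 46899)/2 = -2 + (½)*(-240634) = -2 - 120317 = -120319)
g(G) = -1/(-637 + G)
T/g(A) = -120319/((-1/(-637 + 112320))) = -120319/((-1/111683)) = -120319/((-1*1/111683)) = -120319/(-1/111683) = -120319*(-111683) = 13437586877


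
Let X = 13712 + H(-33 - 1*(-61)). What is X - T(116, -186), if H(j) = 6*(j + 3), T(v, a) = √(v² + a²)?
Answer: 13898 - 2*√12013 ≈ 13679.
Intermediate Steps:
T(v, a) = √(a² + v²)
H(j) = 18 + 6*j (H(j) = 6*(3 + j) = 18 + 6*j)
X = 13898 (X = 13712 + (18 + 6*(-33 - 1*(-61))) = 13712 + (18 + 6*(-33 + 61)) = 13712 + (18 + 6*28) = 13712 + (18 + 168) = 13712 + 186 = 13898)
X - T(116, -186) = 13898 - √((-186)² + 116²) = 13898 - √(34596 + 13456) = 13898 - √48052 = 13898 - 2*√12013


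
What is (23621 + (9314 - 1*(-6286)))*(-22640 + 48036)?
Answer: 996056516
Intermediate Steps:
(23621 + (9314 - 1*(-6286)))*(-22640 + 48036) = (23621 + (9314 + 6286))*25396 = (23621 + 15600)*25396 = 39221*25396 = 996056516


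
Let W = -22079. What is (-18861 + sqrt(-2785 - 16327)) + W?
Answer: -40940 + 2*I*sqrt(4778) ≈ -40940.0 + 138.25*I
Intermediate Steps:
(-18861 + sqrt(-2785 - 16327)) + W = (-18861 + sqrt(-2785 - 16327)) - 22079 = (-18861 + sqrt(-19112)) - 22079 = (-18861 + 2*I*sqrt(4778)) - 22079 = -40940 + 2*I*sqrt(4778)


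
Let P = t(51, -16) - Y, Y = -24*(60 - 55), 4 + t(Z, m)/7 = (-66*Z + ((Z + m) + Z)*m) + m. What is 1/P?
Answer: -1/33214 ≈ -3.0108e-5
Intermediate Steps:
t(Z, m) = -28 - 462*Z + 7*m + 7*m*(m + 2*Z) (t(Z, m) = -28 + 7*((-66*Z + ((Z + m) + Z)*m) + m) = -28 + 7*((-66*Z + (m + 2*Z)*m) + m) = -28 + 7*((-66*Z + m*(m + 2*Z)) + m) = -28 + 7*(m - 66*Z + m*(m + 2*Z)) = -28 + (-462*Z + 7*m + 7*m*(m + 2*Z)) = -28 - 462*Z + 7*m + 7*m*(m + 2*Z))
Y = -120 (Y = -24*5 = -120)
P = -33214 (P = (-28 - 462*51 + 7*(-16) + 7*(-16)² + 14*51*(-16)) - 1*(-120) = (-28 - 23562 - 112 + 7*256 - 11424) + 120 = (-28 - 23562 - 112 + 1792 - 11424) + 120 = -33334 + 120 = -33214)
1/P = 1/(-33214) = -1/33214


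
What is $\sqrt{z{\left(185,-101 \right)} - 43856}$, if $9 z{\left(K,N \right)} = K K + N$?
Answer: $\frac{22 i \sqrt{745}}{3} \approx 200.16 i$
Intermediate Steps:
$z{\left(K,N \right)} = \frac{N}{9} + \frac{K^{2}}{9}$ ($z{\left(K,N \right)} = \frac{K K + N}{9} = \frac{K^{2} + N}{9} = \frac{N + K^{2}}{9} = \frac{N}{9} + \frac{K^{2}}{9}$)
$\sqrt{z{\left(185,-101 \right)} - 43856} = \sqrt{\left(\frac{1}{9} \left(-101\right) + \frac{185^{2}}{9}\right) - 43856} = \sqrt{\left(- \frac{101}{9} + \frac{1}{9} \cdot 34225\right) - 43856} = \sqrt{\left(- \frac{101}{9} + \frac{34225}{9}\right) - 43856} = \sqrt{\frac{34124}{9} - 43856} = \sqrt{- \frac{360580}{9}} = \frac{22 i \sqrt{745}}{3}$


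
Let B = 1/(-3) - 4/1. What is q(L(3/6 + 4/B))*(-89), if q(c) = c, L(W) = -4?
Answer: 356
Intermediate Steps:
B = -13/3 (B = 1*(-⅓) - 4*1 = -⅓ - 4 = -13/3 ≈ -4.3333)
q(L(3/6 + 4/B))*(-89) = -4*(-89) = 356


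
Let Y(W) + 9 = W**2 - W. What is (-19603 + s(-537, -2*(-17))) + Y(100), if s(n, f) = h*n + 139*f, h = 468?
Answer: -256302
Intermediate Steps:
s(n, f) = 139*f + 468*n (s(n, f) = 468*n + 139*f = 139*f + 468*n)
Y(W) = -9 + W**2 - W (Y(W) = -9 + (W**2 - W) = -9 + W**2 - W)
(-19603 + s(-537, -2*(-17))) + Y(100) = (-19603 + (139*(-2*(-17)) + 468*(-537))) + (-9 + 100**2 - 1*100) = (-19603 + (139*34 - 251316)) + (-9 + 10000 - 100) = (-19603 + (4726 - 251316)) + 9891 = (-19603 - 246590) + 9891 = -266193 + 9891 = -256302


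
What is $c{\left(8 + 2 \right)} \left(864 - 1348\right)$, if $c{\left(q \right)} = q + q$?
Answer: $-9680$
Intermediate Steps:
$c{\left(q \right)} = 2 q$
$c{\left(8 + 2 \right)} \left(864 - 1348\right) = 2 \left(8 + 2\right) \left(864 - 1348\right) = 2 \cdot 10 \left(-484\right) = 20 \left(-484\right) = -9680$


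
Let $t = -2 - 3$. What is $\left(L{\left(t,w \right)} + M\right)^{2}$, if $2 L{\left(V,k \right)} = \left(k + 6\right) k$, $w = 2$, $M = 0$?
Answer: $64$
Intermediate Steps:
$t = -5$ ($t = -2 - 3 = -5$)
$L{\left(V,k \right)} = \frac{k \left(6 + k\right)}{2}$ ($L{\left(V,k \right)} = \frac{\left(k + 6\right) k}{2} = \frac{\left(6 + k\right) k}{2} = \frac{k \left(6 + k\right)}{2}$)
$\left(L{\left(t,w \right)} + M\right)^{2} = \left(\frac{1}{2} \cdot 2 \left(6 + 2\right) + 0\right)^{2} = \left(\frac{1}{2} \cdot 2 \cdot 8 + 0\right)^{2} = \left(8 + 0\right)^{2} = 8^{2} = 64$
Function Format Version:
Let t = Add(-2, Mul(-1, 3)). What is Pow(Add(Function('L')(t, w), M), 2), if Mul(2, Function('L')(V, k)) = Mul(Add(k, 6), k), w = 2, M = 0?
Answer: 64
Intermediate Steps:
t = -5 (t = Add(-2, -3) = -5)
Function('L')(V, k) = Mul(Rational(1, 2), k, Add(6, k)) (Function('L')(V, k) = Mul(Rational(1, 2), Mul(Add(k, 6), k)) = Mul(Rational(1, 2), Mul(Add(6, k), k)) = Mul(Rational(1, 2), Mul(k, Add(6, k))) = Mul(Rational(1, 2), k, Add(6, k)))
Pow(Add(Function('L')(t, w), M), 2) = Pow(Add(Mul(Rational(1, 2), 2, Add(6, 2)), 0), 2) = Pow(Add(Mul(Rational(1, 2), 2, 8), 0), 2) = Pow(Add(8, 0), 2) = Pow(8, 2) = 64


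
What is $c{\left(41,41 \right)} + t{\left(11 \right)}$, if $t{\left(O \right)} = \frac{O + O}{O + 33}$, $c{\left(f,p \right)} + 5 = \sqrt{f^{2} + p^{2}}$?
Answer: $- \frac{9}{2} + 41 \sqrt{2} \approx 53.483$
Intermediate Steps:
$c{\left(f,p \right)} = -5 + \sqrt{f^{2} + p^{2}}$
$t{\left(O \right)} = \frac{2 O}{33 + O}$
$c{\left(41,41 \right)} + t{\left(11 \right)} = \left(-5 + \sqrt{41^{2} + 41^{2}}\right) + 2 \cdot 11 \frac{1}{33 + 11} = \left(-5 + \sqrt{1681 + 1681}\right) + 2 \cdot 11 \cdot \frac{1}{44} = \left(-5 + \sqrt{3362}\right) + 2 \cdot 11 \cdot \frac{1}{44} = \left(-5 + 41 \sqrt{2}\right) + \frac{1}{2} = - \frac{9}{2} + 41 \sqrt{2}$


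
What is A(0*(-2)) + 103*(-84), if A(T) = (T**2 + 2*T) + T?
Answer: -8652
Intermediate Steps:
A(T) = T**2 + 3*T
A(0*(-2)) + 103*(-84) = (0*(-2))*(3 + 0*(-2)) + 103*(-84) = 0*(3 + 0) - 8652 = 0*3 - 8652 = 0 - 8652 = -8652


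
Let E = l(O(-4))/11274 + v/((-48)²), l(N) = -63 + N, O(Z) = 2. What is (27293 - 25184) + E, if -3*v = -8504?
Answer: 3425857297/1623456 ≈ 2110.2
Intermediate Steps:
v = 8504/3 (v = -⅓*(-8504) = 8504/3 ≈ 2834.7)
E = 1988593/1623456 (E = (-63 + 2)/11274 + 8504/(3*((-48)²)) = -61*1/11274 + (8504/3)/2304 = -61/11274 + (8504/3)*(1/2304) = -61/11274 + 1063/864 = 1988593/1623456 ≈ 1.2249)
(27293 - 25184) + E = (27293 - 25184) + 1988593/1623456 = 2109 + 1988593/1623456 = 3425857297/1623456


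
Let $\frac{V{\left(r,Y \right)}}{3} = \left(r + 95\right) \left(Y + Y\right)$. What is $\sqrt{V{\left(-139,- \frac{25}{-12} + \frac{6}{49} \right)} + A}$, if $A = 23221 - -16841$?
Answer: $\frac{2 \sqrt{483626}}{7} \approx 198.69$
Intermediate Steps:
$V{\left(r,Y \right)} = 6 Y \left(95 + r\right)$ ($V{\left(r,Y \right)} = 3 \left(r + 95\right) \left(Y + Y\right) = 3 \left(95 + r\right) 2 Y = 3 \cdot 2 Y \left(95 + r\right) = 6 Y \left(95 + r\right)$)
$A = 40062$ ($A = 23221 + 16841 = 40062$)
$\sqrt{V{\left(-139,- \frac{25}{-12} + \frac{6}{49} \right)} + A} = \sqrt{6 \left(- \frac{25}{-12} + \frac{6}{49}\right) \left(95 - 139\right) + 40062} = \sqrt{6 \left(\left(-25\right) \left(- \frac{1}{12}\right) + 6 \cdot \frac{1}{49}\right) \left(-44\right) + 40062} = \sqrt{6 \left(\frac{25}{12} + \frac{6}{49}\right) \left(-44\right) + 40062} = \sqrt{6 \cdot \frac{1297}{588} \left(-44\right) + 40062} = \sqrt{- \frac{28534}{49} + 40062} = \sqrt{\frac{1934504}{49}} = \frac{2 \sqrt{483626}}{7}$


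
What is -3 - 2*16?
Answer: -35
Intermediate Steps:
-3 - 2*16 = -3 - 32 = -35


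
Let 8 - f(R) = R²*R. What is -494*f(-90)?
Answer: -360129952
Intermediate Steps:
f(R) = 8 - R³ (f(R) = 8 - R²*R = 8 - R³)
-494*f(-90) = -494*(8 - 1*(-90)³) = -494*(8 - 1*(-729000)) = -494*(8 + 729000) = -494*729008 = -360129952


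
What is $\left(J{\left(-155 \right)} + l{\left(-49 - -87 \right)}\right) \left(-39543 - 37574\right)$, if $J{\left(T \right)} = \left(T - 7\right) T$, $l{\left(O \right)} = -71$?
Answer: $-1930932563$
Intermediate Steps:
$J{\left(T \right)} = T \left(-7 + T\right)$ ($J{\left(T \right)} = \left(-7 + T\right) T = T \left(-7 + T\right)$)
$\left(J{\left(-155 \right)} + l{\left(-49 - -87 \right)}\right) \left(-39543 - 37574\right) = \left(- 155 \left(-7 - 155\right) - 71\right) \left(-39543 - 37574\right) = \left(\left(-155\right) \left(-162\right) - 71\right) \left(-77117\right) = \left(25110 - 71\right) \left(-77117\right) = 25039 \left(-77117\right) = -1930932563$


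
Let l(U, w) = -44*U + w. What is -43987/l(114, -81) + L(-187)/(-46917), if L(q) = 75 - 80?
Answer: 687921188/79711983 ≈ 8.6301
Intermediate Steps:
L(q) = -5
l(U, w) = w - 44*U
-43987/l(114, -81) + L(-187)/(-46917) = -43987/(-81 - 44*114) - 5/(-46917) = -43987/(-81 - 5016) - 5*(-1/46917) = -43987/(-5097) + 5/46917 = -43987*(-1/5097) + 5/46917 = 43987/5097 + 5/46917 = 687921188/79711983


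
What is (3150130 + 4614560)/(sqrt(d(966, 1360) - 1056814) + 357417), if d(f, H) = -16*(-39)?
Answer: 2775232205730/127747968079 - 7764690*I*sqrt(1056190)/127747968079 ≈ 21.724 - 0.062466*I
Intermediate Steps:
d(f, H) = 624
(3150130 + 4614560)/(sqrt(d(966, 1360) - 1056814) + 357417) = (3150130 + 4614560)/(sqrt(624 - 1056814) + 357417) = 7764690/(sqrt(-1056190) + 357417) = 7764690/(I*sqrt(1056190) + 357417) = 7764690/(357417 + I*sqrt(1056190))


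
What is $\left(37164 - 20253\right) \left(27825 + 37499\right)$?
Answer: $1104694164$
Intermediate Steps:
$\left(37164 - 20253\right) \left(27825 + 37499\right) = 16911 \cdot 65324 = 1104694164$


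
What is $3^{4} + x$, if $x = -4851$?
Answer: $-4770$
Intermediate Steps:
$3^{4} + x = 3^{4} - 4851 = 81 - 4851 = -4770$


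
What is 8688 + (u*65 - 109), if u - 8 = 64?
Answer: 13259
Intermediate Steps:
u = 72 (u = 8 + 64 = 72)
8688 + (u*65 - 109) = 8688 + (72*65 - 109) = 8688 + (4680 - 109) = 8688 + 4571 = 13259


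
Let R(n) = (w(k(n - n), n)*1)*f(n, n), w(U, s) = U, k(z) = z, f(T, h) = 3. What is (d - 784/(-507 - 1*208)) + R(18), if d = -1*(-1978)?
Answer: 1415054/715 ≈ 1979.1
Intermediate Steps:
d = 1978
R(n) = 0 (R(n) = ((n - n)*1)*3 = (0*1)*3 = 0*3 = 0)
(d - 784/(-507 - 1*208)) + R(18) = (1978 - 784/(-507 - 1*208)) + 0 = (1978 - 784/(-507 - 208)) + 0 = (1978 - 784/(-715)) + 0 = (1978 - 784*(-1/715)) + 0 = (1978 + 784/715) + 0 = 1415054/715 + 0 = 1415054/715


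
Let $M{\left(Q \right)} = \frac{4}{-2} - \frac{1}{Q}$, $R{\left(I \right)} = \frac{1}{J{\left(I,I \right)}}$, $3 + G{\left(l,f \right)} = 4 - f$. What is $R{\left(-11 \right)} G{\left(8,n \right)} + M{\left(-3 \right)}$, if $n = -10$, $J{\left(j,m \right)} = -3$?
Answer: $- \frac{16}{3} \approx -5.3333$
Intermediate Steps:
$G{\left(l,f \right)} = 1 - f$ ($G{\left(l,f \right)} = -3 - \left(-4 + f\right) = 1 - f$)
$R{\left(I \right)} = - \frac{1}{3}$ ($R{\left(I \right)} = \frac{1}{-3} = - \frac{1}{3}$)
$M{\left(Q \right)} = -2 - \frac{1}{Q}$ ($M{\left(Q \right)} = 4 \left(- \frac{1}{2}\right) - \frac{1}{Q} = -2 - \frac{1}{Q}$)
$R{\left(-11 \right)} G{\left(8,n \right)} + M{\left(-3 \right)} = - \frac{1 - -10}{3} - \frac{5}{3} = - \frac{1 + 10}{3} - \frac{5}{3} = \left(- \frac{1}{3}\right) 11 + \left(-2 + \frac{1}{3}\right) = - \frac{11}{3} - \frac{5}{3} = - \frac{16}{3}$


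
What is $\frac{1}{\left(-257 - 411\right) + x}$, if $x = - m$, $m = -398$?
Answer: $- \frac{1}{270} \approx -0.0037037$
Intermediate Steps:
$x = 398$ ($x = \left(-1\right) \left(-398\right) = 398$)
$\frac{1}{\left(-257 - 411\right) + x} = \frac{1}{\left(-257 - 411\right) + 398} = \frac{1}{-668 + 398} = \frac{1}{-270} = - \frac{1}{270}$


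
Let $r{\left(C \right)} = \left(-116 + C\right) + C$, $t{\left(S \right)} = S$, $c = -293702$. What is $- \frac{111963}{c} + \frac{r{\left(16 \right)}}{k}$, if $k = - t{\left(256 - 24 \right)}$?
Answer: $\frac{3165399}{4258679} \approx 0.74328$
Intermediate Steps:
$r{\left(C \right)} = -116 + 2 C$
$k = -232$ ($k = - (256 - 24) = \left(-1\right) 232 = -232$)
$- \frac{111963}{c} + \frac{r{\left(16 \right)}}{k} = - \frac{111963}{-293702} + \frac{-116 + 2 \cdot 16}{-232} = \left(-111963\right) \left(- \frac{1}{293702}\right) + \left(-116 + 32\right) \left(- \frac{1}{232}\right) = \frac{111963}{293702} - - \frac{21}{58} = \frac{111963}{293702} + \frac{21}{58} = \frac{3165399}{4258679}$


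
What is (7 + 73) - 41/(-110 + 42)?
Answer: 5481/68 ≈ 80.603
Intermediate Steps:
(7 + 73) - 41/(-110 + 42) = 80 - 41/(-68) = 80 - 41*(-1/68) = 80 + 41/68 = 5481/68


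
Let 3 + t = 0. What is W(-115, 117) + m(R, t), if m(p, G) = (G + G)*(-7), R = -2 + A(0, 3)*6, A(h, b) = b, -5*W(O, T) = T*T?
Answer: -13479/5 ≈ -2695.8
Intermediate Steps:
t = -3 (t = -3 + 0 = -3)
W(O, T) = -T²/5 (W(O, T) = -T*T/5 = -T²/5)
R = 16 (R = -2 + 3*6 = -2 + 18 = 16)
m(p, G) = -14*G (m(p, G) = (2*G)*(-7) = -14*G)
W(-115, 117) + m(R, t) = -⅕*117² - 14*(-3) = -⅕*13689 + 42 = -13689/5 + 42 = -13479/5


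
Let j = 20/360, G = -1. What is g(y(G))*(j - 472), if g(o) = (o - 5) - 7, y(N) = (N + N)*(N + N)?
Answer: 33980/9 ≈ 3775.6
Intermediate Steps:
y(N) = 4*N**2 (y(N) = (2*N)*(2*N) = 4*N**2)
g(o) = -12 + o (g(o) = (-5 + o) - 7 = -12 + o)
j = 1/18 (j = 20*(1/360) = 1/18 ≈ 0.055556)
g(y(G))*(j - 472) = (-12 + 4*(-1)**2)*(1/18 - 472) = (-12 + 4*1)*(-8495/18) = (-12 + 4)*(-8495/18) = -8*(-8495/18) = 33980/9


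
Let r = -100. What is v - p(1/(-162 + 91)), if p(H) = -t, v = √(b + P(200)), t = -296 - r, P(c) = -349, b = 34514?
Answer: -196 + √34165 ≈ -11.162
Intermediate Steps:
t = -196 (t = -296 - 1*(-100) = -296 + 100 = -196)
v = √34165 (v = √(34514 - 349) = √34165 ≈ 184.84)
p(H) = 196 (p(H) = -1*(-196) = 196)
v - p(1/(-162 + 91)) = √34165 - 1*196 = √34165 - 196 = -196 + √34165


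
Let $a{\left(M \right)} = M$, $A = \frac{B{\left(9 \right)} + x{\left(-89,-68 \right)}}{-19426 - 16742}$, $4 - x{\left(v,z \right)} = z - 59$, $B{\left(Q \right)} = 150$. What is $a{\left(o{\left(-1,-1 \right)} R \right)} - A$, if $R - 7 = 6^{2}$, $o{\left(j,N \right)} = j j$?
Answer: $\frac{1555505}{36168} \approx 43.008$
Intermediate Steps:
$o{\left(j,N \right)} = j^{2}$
$R = 43$ ($R = 7 + 6^{2} = 7 + 36 = 43$)
$x{\left(v,z \right)} = 63 - z$ ($x{\left(v,z \right)} = 4 - \left(z - 59\right) = 4 - \left(-59 + z\right) = 63 - z$)
$A = - \frac{281}{36168}$ ($A = \frac{150 + \left(63 - -68\right)}{-19426 - 16742} = \frac{150 + \left(63 + 68\right)}{-36168} = \left(150 + 131\right) \left(- \frac{1}{36168}\right) = 281 \left(- \frac{1}{36168}\right) = - \frac{281}{36168} \approx -0.0077693$)
$a{\left(o{\left(-1,-1 \right)} R \right)} - A = \left(-1\right)^{2} \cdot 43 - - \frac{281}{36168} = 1 \cdot 43 + \frac{281}{36168} = 43 + \frac{281}{36168} = \frac{1555505}{36168}$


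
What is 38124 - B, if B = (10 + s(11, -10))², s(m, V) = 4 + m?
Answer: 37499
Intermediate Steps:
B = 625 (B = (10 + (4 + 11))² = (10 + 15)² = 25² = 625)
38124 - B = 38124 - 1*625 = 38124 - 625 = 37499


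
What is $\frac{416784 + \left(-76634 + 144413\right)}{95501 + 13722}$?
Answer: $\frac{484563}{109223} \approx 4.4365$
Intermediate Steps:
$\frac{416784 + \left(-76634 + 144413\right)}{95501 + 13722} = \frac{416784 + 67779}{109223} = 484563 \cdot \frac{1}{109223} = \frac{484563}{109223}$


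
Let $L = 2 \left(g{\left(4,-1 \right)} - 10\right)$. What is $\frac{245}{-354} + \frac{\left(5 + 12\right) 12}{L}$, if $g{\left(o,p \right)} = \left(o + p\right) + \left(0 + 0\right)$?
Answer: $- \frac{37823}{2478} \approx -15.264$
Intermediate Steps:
$g{\left(o,p \right)} = o + p$ ($g{\left(o,p \right)} = \left(o + p\right) + 0 = o + p$)
$L = -14$ ($L = 2 \left(\left(4 - 1\right) - 10\right) = 2 \left(3 - 10\right) = 2 \left(-7\right) = -14$)
$\frac{245}{-354} + \frac{\left(5 + 12\right) 12}{L} = \frac{245}{-354} + \frac{\left(5 + 12\right) 12}{-14} = 245 \left(- \frac{1}{354}\right) + 17 \cdot 12 \left(- \frac{1}{14}\right) = - \frac{245}{354} + 204 \left(- \frac{1}{14}\right) = - \frac{245}{354} - \frac{102}{7} = - \frac{37823}{2478}$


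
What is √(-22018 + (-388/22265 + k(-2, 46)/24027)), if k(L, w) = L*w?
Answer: I*√6301193006735268461130/534961155 ≈ 148.38*I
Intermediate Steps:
√(-22018 + (-388/22265 + k(-2, 46)/24027)) = √(-22018 + (-388/22265 - 2*46/24027)) = √(-22018 + (-388*1/22265 - 92*1/24027)) = √(-22018 + (-388/22265 - 92/24027)) = √(-22018 - 11370856/534961155) = √(-11778786081646/534961155) = I*√6301193006735268461130/534961155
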